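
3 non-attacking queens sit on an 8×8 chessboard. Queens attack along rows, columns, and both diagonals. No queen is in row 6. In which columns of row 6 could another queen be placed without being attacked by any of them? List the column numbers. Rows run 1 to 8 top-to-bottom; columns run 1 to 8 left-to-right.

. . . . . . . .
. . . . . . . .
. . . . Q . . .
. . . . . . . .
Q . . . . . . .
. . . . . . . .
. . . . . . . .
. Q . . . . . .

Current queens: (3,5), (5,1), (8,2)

(3,5) attacks row 6 at column 5 and diagonals 2, 8.
(5,1) attacks row 6 at column 1 and diagonals 2.
(8,2) attacks row 6 at column 2 and diagonals 4.
Attacked columns: {1, 2, 4, 5, 8}. Safe: {3, 6, 7}.

columns 3, 6, 7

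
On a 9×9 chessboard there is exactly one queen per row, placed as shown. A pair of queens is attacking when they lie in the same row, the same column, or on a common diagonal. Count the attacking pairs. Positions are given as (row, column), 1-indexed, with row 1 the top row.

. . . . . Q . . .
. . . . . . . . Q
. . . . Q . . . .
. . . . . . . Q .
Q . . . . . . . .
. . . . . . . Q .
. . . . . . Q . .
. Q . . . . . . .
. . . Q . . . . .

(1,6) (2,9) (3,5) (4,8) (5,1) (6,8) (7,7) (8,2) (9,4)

3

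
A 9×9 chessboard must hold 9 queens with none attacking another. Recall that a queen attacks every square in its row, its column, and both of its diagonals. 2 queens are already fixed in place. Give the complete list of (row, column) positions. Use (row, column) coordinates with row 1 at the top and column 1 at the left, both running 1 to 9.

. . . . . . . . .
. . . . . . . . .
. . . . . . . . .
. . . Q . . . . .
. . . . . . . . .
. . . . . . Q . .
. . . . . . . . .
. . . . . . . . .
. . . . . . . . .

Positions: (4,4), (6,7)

Row 1: attacked by (4,4)→{1,4,7}; (6,7)→{2,7}. Safe: 3, 5, 6, 8, 9. Place at column 9.
Row 2: attacked by (1,9)→{8,9}; (4,4)→{2,4,6}; (6,7)→{3,7}. Safe: 1, 5. Place at column 5.
Row 3: attacked by (1,9)→{7,9}; (2,5)→{4,5,6}; (4,4)→{3,4,5}; (6,7)→{4,7}. Safe: 1, 2, 8. Place at column 8.
Row 5: attacked by (1,9)→{5,9}; (2,5)→{2,5,8}; (3,8)→{6,8}; (4,4)→{3,4,5}; (6,7)→{6,7,8}. Safe: 1. Place at column 1.
Row 7: attacked by (1,9)→{3,9}; (2,5)→{5}; (3,8)→{4,8}; (4,4)→{1,4,7}; (5,1)→{1,3}; (6,7)→{6,7,8}. Safe: 2. Place at column 2.
Row 8: attacked by (1,9)→{2,9}; (2,5)→{5}; (3,8)→{3,8}; (4,4)→{4,8}; (5,1)→{1,4}; (6,7)→{5,7,9}; (7,2)→{1,2,3}. Safe: 6. Place at column 6.
Row 9: attacked by (1,9)→{1,9}; (2,5)→{5}; (3,8)→{2,8}; (4,4)→{4,9}; (5,1)→{1,5}; (6,7)→{4,7}; (7,2)→{2,4}; (8,6)→{5,6,7}. Safe: 3. Place at column 3.
Columns [9, 5, 8, 4, 1, 7, 2, 6, 3], r−c [-8, -3, -5, 0, 4, -1, 5, 2, 6], r+c [10, 7, 11, 8, 6, 13, 9, 14, 12] are all distinct, so no two queens attack.

(1,9) (2,5) (3,8) (4,4) (5,1) (6,7) (7,2) (8,6) (9,3)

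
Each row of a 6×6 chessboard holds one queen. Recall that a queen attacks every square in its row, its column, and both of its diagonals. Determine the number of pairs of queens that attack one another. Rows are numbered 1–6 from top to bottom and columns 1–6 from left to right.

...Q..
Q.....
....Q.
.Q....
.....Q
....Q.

3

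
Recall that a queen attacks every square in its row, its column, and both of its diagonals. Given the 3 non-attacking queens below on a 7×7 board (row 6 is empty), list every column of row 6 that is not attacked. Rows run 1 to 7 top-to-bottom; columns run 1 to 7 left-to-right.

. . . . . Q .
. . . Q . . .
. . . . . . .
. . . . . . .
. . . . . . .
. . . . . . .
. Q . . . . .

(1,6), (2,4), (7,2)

(1,6) attacks row 6 at column 6 and diagonals 1.
(2,4) attacks row 6 at column 4.
(7,2) attacks row 6 at column 2 and diagonals 1, 3.
Attacked columns: {1, 2, 3, 4, 6}. Safe: {5, 7}.

columns 5, 7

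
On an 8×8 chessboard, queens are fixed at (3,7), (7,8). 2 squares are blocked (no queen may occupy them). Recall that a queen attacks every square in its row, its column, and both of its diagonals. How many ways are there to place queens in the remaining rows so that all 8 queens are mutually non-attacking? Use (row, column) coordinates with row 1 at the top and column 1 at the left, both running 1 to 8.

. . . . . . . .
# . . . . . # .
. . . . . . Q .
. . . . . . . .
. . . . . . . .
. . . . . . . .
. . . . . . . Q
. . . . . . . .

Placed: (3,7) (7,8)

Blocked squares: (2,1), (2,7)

Branch on row 1: col 1 → 0; col 3 → 1; col 4 → 0; col 6 → 1.
Sum: 0 + 1 + 0 + 1 = 2.

2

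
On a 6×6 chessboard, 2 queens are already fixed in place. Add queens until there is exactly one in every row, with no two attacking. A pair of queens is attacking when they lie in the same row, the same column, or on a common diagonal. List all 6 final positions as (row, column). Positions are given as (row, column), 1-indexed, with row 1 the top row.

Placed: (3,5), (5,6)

Row 1: attacked by (3,5)→{3,5}; (5,6)→{2,6}. Safe: 1, 4. Place at column 4.
Row 2: attacked by (1,4)→{3,4,5}; (3,5)→{4,5,6}; (5,6)→{3,6}. Safe: 1, 2. Place at column 1.
Row 4: attacked by (1,4)→{1,4}; (2,1)→{1,3}; (3,5)→{4,5,6}; (5,6)→{5,6}. Safe: 2. Place at column 2.
Row 6: attacked by (1,4)→{4}; (2,1)→{1,5}; (3,5)→{2,5}; (4,2)→{2,4}; (5,6)→{5,6}. Safe: 3. Place at column 3.
Columns [4, 1, 5, 2, 6, 3], r−c [-3, 1, -2, 2, -1, 3], r+c [5, 3, 8, 6, 11, 9] are all distinct, so no two queens attack.

(1,4) (2,1) (3,5) (4,2) (5,6) (6,3)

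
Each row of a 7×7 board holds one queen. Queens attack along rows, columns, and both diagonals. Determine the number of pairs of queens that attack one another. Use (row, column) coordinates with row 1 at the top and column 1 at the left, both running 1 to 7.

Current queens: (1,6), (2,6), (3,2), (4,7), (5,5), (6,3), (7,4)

Same column: (1,6)–(2,6) (column 6).
Same diagonal: (4,7)–(7,4) (|4−7| = |7−4| = 3); (6,3)–(7,4) (|6−7| = |3−4| = 1).
Total attacking pairs: 3.

3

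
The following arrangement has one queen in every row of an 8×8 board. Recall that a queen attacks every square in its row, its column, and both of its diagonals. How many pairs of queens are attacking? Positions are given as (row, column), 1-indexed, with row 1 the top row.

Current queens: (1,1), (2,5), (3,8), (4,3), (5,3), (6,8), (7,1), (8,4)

5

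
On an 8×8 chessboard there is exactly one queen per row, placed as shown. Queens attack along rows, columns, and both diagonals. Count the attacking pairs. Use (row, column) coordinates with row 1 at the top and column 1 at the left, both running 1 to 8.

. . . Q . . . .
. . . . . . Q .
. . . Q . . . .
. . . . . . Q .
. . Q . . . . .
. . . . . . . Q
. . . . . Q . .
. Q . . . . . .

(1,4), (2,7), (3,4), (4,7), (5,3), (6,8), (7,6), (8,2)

3

Same column: (1,4)–(3,4) (column 4); (2,7)–(4,7) (column 7).
Same diagonal: (1,4)–(4,7) (|1−4| = |4−7| = 3).
Total attacking pairs: 3.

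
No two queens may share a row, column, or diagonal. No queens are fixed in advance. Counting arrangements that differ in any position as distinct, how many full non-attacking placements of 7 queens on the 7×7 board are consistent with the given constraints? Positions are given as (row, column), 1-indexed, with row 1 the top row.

40

Branch on row 1: col 1 → 4; col 2 → 7; col 3 → 6; col 4 → 6; col 5 → 6; col 6 → 7; col 7 → 4.
Sum: 4 + 7 + 6 + 6 + 6 + 7 + 4 = 40.
(This is the classic 7-queens count.)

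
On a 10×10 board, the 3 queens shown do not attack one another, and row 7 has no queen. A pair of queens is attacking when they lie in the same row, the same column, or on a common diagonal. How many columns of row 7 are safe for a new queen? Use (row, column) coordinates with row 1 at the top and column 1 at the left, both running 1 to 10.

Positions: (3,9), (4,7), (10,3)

3

(3,9) attacks row 7 at column 9 and diagonals 5.
(4,7) attacks row 7 at column 7 and diagonals 4, 10.
(10,3) attacks row 7 at column 3 and diagonals 6.
Attacked columns: {3, 4, 5, 6, 7, 9, 10}. Safe: {1, 2, 8}.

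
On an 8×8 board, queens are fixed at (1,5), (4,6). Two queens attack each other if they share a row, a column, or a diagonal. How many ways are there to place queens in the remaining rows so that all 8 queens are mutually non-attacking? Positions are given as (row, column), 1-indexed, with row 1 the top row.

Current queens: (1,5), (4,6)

Branch on row 2: col 1 → 2; col 2 → 1; col 3 → 1; col 7 → 2.
Sum: 2 + 1 + 1 + 2 = 6.

6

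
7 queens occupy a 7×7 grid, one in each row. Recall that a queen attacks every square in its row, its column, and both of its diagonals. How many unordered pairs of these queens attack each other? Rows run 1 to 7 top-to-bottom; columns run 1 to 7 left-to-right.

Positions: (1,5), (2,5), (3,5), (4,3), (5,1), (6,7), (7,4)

5

Same column: (1,5)–(2,5) (column 5); (1,5)–(3,5) (column 5); (2,5)–(3,5) (column 5).
Same diagonal: (1,5)–(5,1) (|1−5| = |5−1| = 4); (2,5)–(4,3) (|2−4| = |5−3| = 2).
Total attacking pairs: 5.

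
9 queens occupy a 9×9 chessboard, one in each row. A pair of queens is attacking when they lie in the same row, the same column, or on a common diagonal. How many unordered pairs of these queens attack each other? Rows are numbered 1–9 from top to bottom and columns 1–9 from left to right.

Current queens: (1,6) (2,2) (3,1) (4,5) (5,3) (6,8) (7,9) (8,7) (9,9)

5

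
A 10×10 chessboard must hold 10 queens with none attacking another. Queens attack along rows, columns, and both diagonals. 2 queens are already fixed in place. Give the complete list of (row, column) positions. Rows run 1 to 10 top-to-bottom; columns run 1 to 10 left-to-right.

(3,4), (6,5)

Row 1: attacked by (3,4)→{2,4,6}; (6,5)→{5,10}. Safe: 1, 3, 7, 8, 9. Place at column 8.
Row 2: attacked by (1,8)→{7,8,9}; (3,4)→{3,4,5}; (6,5)→{1,5,9}. Safe: 2, 6, 10. Place at column 6.
Row 4: attacked by (1,8)→{5,8}; (2,6)→{4,6,8}; (3,4)→{3,4,5}; (6,5)→{3,5,7}. Safe: 1, 2, 9, 10. Place at column 1.
Row 5: attacked by (1,8)→{4,8}; (2,6)→{3,6,9}; (3,4)→{2,4,6}; (4,1)→{1,2}; (6,5)→{4,5,6}. Safe: 7, 10. Place at column 7.
Row 7: attacked by (1,8)→{2,8}; (2,6)→{1,6}; (3,4)→{4,8}; (4,1)→{1,4}; (5,7)→{5,7,9}; (6,5)→{4,5,6}. Safe: 3, 10. Place at column 10.
Row 8: attacked by (1,8)→{1,8}; (2,6)→{6}; (3,4)→{4,9}; (4,1)→{1,5}; (5,7)→{4,7,10}; (6,5)→{3,5,7}; (7,10)→{9,10}. Safe: 2. Place at column 2.
Row 9: attacked by (1,8)→{8}; (2,6)→{6}; (3,4)→{4,10}; (4,1)→{1,6}; (5,7)→{3,7}; (6,5)→{2,5,8}; (7,10)→{8,10}; (8,2)→{1,2,3}. Safe: 9. Place at column 9.
Row 10: attacked by (1,8)→{8}; (2,6)→{6}; (3,4)→{4}; (4,1)→{1,7}; (5,7)→{2,7}; (6,5)→{1,5,9}; (7,10)→{7,10}; (8,2)→{2,4}; (9,9)→{8,9,10}. Safe: 3. Place at column 3.
Columns [8, 6, 4, 1, 7, 5, 10, 2, 9, 3], r−c [-7, -4, -1, 3, -2, 1, -3, 6, 0, 7], r+c [9, 8, 7, 5, 12, 11, 17, 10, 18, 13] are all distinct, so no two queens attack.

(1,8) (2,6) (3,4) (4,1) (5,7) (6,5) (7,10) (8,2) (9,9) (10,3)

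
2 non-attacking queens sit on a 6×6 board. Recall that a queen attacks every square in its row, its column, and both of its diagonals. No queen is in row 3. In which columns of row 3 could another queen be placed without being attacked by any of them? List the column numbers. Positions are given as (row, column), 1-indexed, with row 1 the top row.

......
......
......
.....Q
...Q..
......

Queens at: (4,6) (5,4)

(4,6) attacks row 3 at column 6 and diagonals 5.
(5,4) attacks row 3 at column 4 and diagonals 2, 6.
Attacked columns: {2, 4, 5, 6}. Safe: {1, 3}.

columns 1, 3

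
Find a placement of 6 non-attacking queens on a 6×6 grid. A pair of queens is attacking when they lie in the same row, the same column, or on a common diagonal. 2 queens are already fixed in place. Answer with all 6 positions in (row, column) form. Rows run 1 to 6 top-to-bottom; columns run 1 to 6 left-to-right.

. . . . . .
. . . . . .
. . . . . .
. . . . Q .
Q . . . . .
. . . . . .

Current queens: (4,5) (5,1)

(1,3) (2,6) (3,2) (4,5) (5,1) (6,4)

Row 1: attacked by (4,5)→{2,5}; (5,1)→{1,5}. Safe: 3, 4, 6. Place at column 3.
Row 2: attacked by (1,3)→{2,3,4}; (4,5)→{3,5}; (5,1)→{1,4}. Safe: 6. Place at column 6.
Row 3: attacked by (1,3)→{1,3,5}; (2,6)→{5,6}; (4,5)→{4,5,6}; (5,1)→{1,3}. Safe: 2. Place at column 2.
Row 6: attacked by (1,3)→{3}; (2,6)→{2,6}; (3,2)→{2,5}; (4,5)→{3,5}; (5,1)→{1,2}. Safe: 4. Place at column 4.
Columns [3, 6, 2, 5, 1, 4], r−c [-2, -4, 1, -1, 4, 2], r+c [4, 8, 5, 9, 6, 10] are all distinct, so no two queens attack.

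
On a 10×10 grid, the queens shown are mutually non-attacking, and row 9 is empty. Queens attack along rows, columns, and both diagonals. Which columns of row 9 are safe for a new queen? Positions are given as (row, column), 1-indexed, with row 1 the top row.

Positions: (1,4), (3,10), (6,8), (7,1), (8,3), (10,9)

(1,4) attacks row 9 at column 4.
(3,10) attacks row 9 at column 10 and diagonals 4.
(6,8) attacks row 9 at column 8 and diagonals 5.
(7,1) attacks row 9 at column 1 and diagonals 3.
(8,3) attacks row 9 at column 3 and diagonals 2, 4.
(10,9) attacks row 9 at column 9 and diagonals 8, 10.
Attacked columns: {1, 2, 3, 4, 5, 8, 9, 10}. Safe: {6, 7}.

columns 6, 7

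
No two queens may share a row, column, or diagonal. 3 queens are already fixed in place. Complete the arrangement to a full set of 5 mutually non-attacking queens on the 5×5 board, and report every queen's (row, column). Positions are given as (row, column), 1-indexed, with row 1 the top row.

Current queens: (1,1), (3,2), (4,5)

(1,1) (2,4) (3,2) (4,5) (5,3)

Row 2: attacked by (1,1)→{1,2}; (3,2)→{1,2,3}; (4,5)→{3,5}. Safe: 4. Place at column 4.
Row 5: attacked by (1,1)→{1,5}; (2,4)→{1,4}; (3,2)→{2,4}; (4,5)→{4,5}. Safe: 3. Place at column 3.
Columns [1, 4, 2, 5, 3], r−c [0, -2, 1, -1, 2], r+c [2, 6, 5, 9, 8] are all distinct, so no two queens attack.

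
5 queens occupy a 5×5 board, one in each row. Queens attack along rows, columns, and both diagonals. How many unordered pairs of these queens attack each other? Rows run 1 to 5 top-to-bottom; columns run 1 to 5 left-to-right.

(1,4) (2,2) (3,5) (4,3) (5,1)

0

All columns are distinct and no two queens satisfy |Δrow| = |Δcol|, so no pair attacks.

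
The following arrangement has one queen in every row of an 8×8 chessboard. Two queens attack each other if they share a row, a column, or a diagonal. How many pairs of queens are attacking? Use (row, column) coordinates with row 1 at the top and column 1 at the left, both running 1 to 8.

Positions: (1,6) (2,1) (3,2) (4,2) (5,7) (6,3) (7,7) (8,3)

Same column: (3,2)–(4,2) (column 2); (5,7)–(7,7) (column 7); (6,3)–(8,3) (column 3).
Same diagonal: (2,1)–(3,2) (|2−3| = |1−2| = 1).
Total attacking pairs: 4.

4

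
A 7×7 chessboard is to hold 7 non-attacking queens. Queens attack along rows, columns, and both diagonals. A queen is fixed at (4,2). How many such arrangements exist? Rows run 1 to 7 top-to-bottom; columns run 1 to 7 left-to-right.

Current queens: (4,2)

6

Branch on row 1: col 1 → 1; col 3 → 2; col 4 → 2; col 6 → 0; col 7 → 1.
Sum: 1 + 2 + 2 + 0 + 1 = 6.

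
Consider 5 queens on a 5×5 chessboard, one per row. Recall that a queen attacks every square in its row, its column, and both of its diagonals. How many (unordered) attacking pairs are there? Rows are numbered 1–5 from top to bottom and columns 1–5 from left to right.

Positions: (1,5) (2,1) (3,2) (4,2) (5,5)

4

Same column: (1,5)–(5,5) (column 5); (3,2)–(4,2) (column 2).
Same diagonal: (1,5)–(4,2) (|1−4| = |5−2| = 3); (2,1)–(3,2) (|2−3| = |1−2| = 1).
Total attacking pairs: 4.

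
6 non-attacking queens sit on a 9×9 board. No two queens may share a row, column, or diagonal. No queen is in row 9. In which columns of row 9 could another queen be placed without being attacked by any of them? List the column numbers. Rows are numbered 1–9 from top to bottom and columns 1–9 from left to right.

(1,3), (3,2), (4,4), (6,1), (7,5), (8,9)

columns 6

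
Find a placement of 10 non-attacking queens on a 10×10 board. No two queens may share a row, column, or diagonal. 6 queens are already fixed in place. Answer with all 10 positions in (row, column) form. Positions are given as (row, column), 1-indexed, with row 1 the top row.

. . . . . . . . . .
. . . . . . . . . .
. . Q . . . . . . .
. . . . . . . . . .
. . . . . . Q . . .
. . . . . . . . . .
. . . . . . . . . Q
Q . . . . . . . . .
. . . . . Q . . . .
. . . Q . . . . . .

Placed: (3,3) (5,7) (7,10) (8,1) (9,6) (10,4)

Row 1: attacked by (3,3)→{1,3,5}; (5,7)→{3,7}; (7,10)→{4,10}; (8,1)→{1,8}; (9,6)→{6}; (10,4)→{4}. Safe: 2, 9. Place at column 2.
Row 2: attacked by (1,2)→{1,2,3}; (3,3)→{2,3,4}; (5,7)→{4,7,10}; (7,10)→{5,10}; (8,1)→{1,7}; (9,6)→{6}; (10,4)→{4}. Safe: 8, 9. Place at column 8.
Row 4: attacked by (1,2)→{2,5}; (2,8)→{6,8,10}; (3,3)→{2,3,4}; (5,7)→{6,7,8}; (7,10)→{7,10}; (8,1)→{1,5}; (9,6)→{1,6}; (10,4)→{4,10}. Safe: 9. Place at column 9.
Row 6: attacked by (1,2)→{2,7}; (2,8)→{4,8}; (3,3)→{3,6}; (4,9)→{7,9}; (5,7)→{6,7,8}; (7,10)→{9,10}; (8,1)→{1,3}; (9,6)→{3,6,9}; (10,4)→{4,8}. Safe: 5. Place at column 5.
Columns [2, 8, 3, 9, 7, 5, 10, 1, 6, 4], r−c [-1, -6, 0, -5, -2, 1, -3, 7, 3, 6], r+c [3, 10, 6, 13, 12, 11, 17, 9, 15, 14] are all distinct, so no two queens attack.

(1,2) (2,8) (3,3) (4,9) (5,7) (6,5) (7,10) (8,1) (9,6) (10,4)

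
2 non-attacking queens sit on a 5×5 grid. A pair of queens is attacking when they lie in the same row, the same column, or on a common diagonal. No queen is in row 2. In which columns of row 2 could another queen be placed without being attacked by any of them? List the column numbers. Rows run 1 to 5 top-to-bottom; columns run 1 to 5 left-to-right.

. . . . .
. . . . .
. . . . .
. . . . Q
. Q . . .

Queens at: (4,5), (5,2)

columns 1, 4

(4,5) attacks row 2 at column 5 and diagonals 3.
(5,2) attacks row 2 at column 2 and diagonals 5.
Attacked columns: {2, 3, 5}. Safe: {1, 4}.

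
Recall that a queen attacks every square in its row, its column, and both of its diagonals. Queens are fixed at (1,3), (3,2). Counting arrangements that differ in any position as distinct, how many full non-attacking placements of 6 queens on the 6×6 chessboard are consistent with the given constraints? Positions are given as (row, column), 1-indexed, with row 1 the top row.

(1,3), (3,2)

Branch on row 2: col 5 → 0; col 6 → 1.
Sum: 0 + 1 = 1.

1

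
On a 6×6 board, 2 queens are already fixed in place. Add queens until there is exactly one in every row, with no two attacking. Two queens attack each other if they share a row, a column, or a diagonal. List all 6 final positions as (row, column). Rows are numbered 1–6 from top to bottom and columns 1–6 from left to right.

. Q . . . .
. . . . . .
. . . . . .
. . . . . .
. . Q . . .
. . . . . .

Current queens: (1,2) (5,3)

Row 2: attacked by (1,2)→{1,2,3}; (5,3)→{3,6}. Safe: 4, 5. Place at column 4.
Row 3: attacked by (1,2)→{2,4}; (2,4)→{3,4,5}; (5,3)→{1,3,5}. Safe: 6. Place at column 6.
Row 4: attacked by (1,2)→{2,5}; (2,4)→{2,4,6}; (3,6)→{5,6}; (5,3)→{2,3,4}. Safe: 1. Place at column 1.
Row 6: attacked by (1,2)→{2}; (2,4)→{4}; (3,6)→{3,6}; (4,1)→{1,3}; (5,3)→{2,3,4}. Safe: 5. Place at column 5.
Columns [2, 4, 6, 1, 3, 5], r−c [-1, -2, -3, 3, 2, 1], r+c [3, 6, 9, 5, 8, 11] are all distinct, so no two queens attack.

(1,2) (2,4) (3,6) (4,1) (5,3) (6,5)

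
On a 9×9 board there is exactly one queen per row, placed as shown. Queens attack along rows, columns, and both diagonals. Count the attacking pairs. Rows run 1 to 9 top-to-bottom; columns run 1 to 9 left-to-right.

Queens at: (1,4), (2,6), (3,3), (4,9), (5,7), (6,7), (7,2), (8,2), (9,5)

Same column: (5,7)–(6,7) (column 7); (7,2)–(8,2) (column 2).
Same diagonal: (4,9)–(6,7) (|4−6| = |9−7| = 2).
Total attacking pairs: 3.

3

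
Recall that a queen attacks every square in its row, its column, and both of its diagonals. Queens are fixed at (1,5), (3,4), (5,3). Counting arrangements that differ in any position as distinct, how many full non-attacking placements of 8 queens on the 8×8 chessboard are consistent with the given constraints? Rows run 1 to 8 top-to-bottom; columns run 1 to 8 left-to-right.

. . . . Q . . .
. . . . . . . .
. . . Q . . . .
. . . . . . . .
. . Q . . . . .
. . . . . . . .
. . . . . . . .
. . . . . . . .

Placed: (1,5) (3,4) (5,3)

3

Branch on row 2: col 1 → 0; col 2 → 1; col 7 → 1; col 8 → 1.
Sum: 0 + 1 + 1 + 1 = 3.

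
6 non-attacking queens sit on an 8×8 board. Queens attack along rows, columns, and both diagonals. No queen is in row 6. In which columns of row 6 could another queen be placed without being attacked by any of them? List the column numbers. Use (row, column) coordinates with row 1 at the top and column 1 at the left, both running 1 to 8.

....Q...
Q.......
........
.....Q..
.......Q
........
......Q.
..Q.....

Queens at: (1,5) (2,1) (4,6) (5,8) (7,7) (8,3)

(1,5) attacks row 6 at column 5.
(2,1) attacks row 6 at column 1 and diagonals 5.
(4,6) attacks row 6 at column 6 and diagonals 4, 8.
(5,8) attacks row 6 at column 8 and diagonals 7.
(7,7) attacks row 6 at column 7 and diagonals 6, 8.
(8,3) attacks row 6 at column 3 and diagonals 1, 5.
Attacked columns: {1, 3, 4, 5, 6, 7, 8}. Safe: {2}.

columns 2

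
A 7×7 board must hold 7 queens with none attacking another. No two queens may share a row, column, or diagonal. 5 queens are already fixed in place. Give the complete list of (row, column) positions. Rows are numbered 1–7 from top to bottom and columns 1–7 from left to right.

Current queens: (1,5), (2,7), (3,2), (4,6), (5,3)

(1,5) (2,7) (3,2) (4,6) (5,3) (6,1) (7,4)

Row 6: attacked by (1,5)→{5}; (2,7)→{3,7}; (3,2)→{2,5}; (4,6)→{4,6}; (5,3)→{2,3,4}. Safe: 1. Place at column 1.
Row 7: attacked by (1,5)→{5}; (2,7)→{2,7}; (3,2)→{2,6}; (4,6)→{3,6}; (5,3)→{1,3,5}; (6,1)→{1,2}. Safe: 4. Place at column 4.
Columns [5, 7, 2, 6, 3, 1, 4], r−c [-4, -5, 1, -2, 2, 5, 3], r+c [6, 9, 5, 10, 8, 7, 11] are all distinct, so no two queens attack.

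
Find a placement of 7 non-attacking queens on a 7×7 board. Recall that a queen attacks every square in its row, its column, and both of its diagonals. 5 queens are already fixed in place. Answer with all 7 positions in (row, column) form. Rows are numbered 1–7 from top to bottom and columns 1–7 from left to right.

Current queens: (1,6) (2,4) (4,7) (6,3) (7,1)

(1,6) (2,4) (3,2) (4,7) (5,5) (6,3) (7,1)

Row 3: attacked by (1,6)→{4,6}; (2,4)→{3,4,5}; (4,7)→{6,7}; (6,3)→{3,6}; (7,1)→{1,5}. Safe: 2. Place at column 2.
Row 5: attacked by (1,6)→{2,6}; (2,4)→{1,4,7}; (3,2)→{2,4}; (4,7)→{6,7}; (6,3)→{2,3,4}; (7,1)→{1,3}. Safe: 5. Place at column 5.
Columns [6, 4, 2, 7, 5, 3, 1], r−c [-5, -2, 1, -3, 0, 3, 6], r+c [7, 6, 5, 11, 10, 9, 8] are all distinct, so no two queens attack.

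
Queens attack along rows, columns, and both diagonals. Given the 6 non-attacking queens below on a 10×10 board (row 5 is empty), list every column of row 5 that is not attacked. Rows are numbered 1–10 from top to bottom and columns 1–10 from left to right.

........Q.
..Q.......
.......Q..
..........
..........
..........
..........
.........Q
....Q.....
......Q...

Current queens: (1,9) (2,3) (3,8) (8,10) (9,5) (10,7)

(1,9) attacks row 5 at column 9 and diagonals 5.
(2,3) attacks row 5 at column 3 and diagonals 6.
(3,8) attacks row 5 at column 8 and diagonals 6, 10.
(8,10) attacks row 5 at column 10 and diagonals 7.
(9,5) attacks row 5 at column 5 and diagonals 1, 9.
(10,7) attacks row 5 at column 7 and diagonals 2.
Attacked columns: {1, 2, 3, 5, 6, 7, 8, 9, 10}. Safe: {4}.

columns 4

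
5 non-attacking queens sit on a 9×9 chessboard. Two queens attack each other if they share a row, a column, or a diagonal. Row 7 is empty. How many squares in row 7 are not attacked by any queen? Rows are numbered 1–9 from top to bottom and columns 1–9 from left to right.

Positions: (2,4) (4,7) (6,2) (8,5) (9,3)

1

(2,4) attacks row 7 at column 4 and diagonals 9.
(4,7) attacks row 7 at column 7 and diagonals 4.
(6,2) attacks row 7 at column 2 and diagonals 1, 3.
(8,5) attacks row 7 at column 5 and diagonals 4, 6.
(9,3) attacks row 7 at column 3 and diagonals 1, 5.
Attacked columns: {1, 2, 3, 4, 5, 6, 7, 9}. Safe: {8}.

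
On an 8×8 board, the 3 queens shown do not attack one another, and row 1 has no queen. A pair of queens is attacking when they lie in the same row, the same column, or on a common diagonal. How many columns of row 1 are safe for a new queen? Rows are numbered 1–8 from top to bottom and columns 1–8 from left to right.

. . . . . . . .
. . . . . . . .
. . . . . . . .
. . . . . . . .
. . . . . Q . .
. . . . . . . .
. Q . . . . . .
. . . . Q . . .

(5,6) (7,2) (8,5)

(5,6) attacks row 1 at column 6 and diagonals 2.
(7,2) attacks row 1 at column 2 and diagonals 8.
(8,5) attacks row 1 at column 5.
Attacked columns: {2, 5, 6, 8}. Safe: {1, 3, 4, 7}.

4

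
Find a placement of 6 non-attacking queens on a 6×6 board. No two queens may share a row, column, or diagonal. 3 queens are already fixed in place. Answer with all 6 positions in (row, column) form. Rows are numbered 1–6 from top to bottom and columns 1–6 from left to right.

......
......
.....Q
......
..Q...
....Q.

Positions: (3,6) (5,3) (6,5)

(1,2) (2,4) (3,6) (4,1) (5,3) (6,5)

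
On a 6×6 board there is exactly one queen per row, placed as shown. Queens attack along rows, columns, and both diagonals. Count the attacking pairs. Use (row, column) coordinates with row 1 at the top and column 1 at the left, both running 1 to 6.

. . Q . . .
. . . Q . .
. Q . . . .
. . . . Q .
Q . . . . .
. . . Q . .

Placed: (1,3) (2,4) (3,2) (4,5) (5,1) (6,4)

Same column: (2,4)–(6,4) (column 4).
Same diagonal: (1,3)–(2,4) (|1−2| = |3−4| = 1); (2,4)–(5,1) (|2−5| = |4−1| = 3).
Total attacking pairs: 3.

3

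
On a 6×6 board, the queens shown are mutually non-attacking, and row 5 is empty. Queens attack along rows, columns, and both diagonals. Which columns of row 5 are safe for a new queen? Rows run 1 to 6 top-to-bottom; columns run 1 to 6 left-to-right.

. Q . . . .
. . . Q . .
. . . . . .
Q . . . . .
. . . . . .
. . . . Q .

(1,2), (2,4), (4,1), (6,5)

columns 3

(1,2) attacks row 5 at column 2 and diagonals 6.
(2,4) attacks row 5 at column 4 and diagonals 1.
(4,1) attacks row 5 at column 1 and diagonals 2.
(6,5) attacks row 5 at column 5 and diagonals 4, 6.
Attacked columns: {1, 2, 4, 5, 6}. Safe: {3}.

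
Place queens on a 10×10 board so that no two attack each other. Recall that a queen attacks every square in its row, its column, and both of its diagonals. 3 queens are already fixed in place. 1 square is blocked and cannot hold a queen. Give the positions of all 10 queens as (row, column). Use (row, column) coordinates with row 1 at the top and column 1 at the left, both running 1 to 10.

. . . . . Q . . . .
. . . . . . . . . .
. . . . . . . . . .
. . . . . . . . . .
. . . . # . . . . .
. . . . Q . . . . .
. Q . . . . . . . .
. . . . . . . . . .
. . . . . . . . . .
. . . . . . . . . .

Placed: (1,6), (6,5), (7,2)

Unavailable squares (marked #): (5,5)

Row 2: attacked by (1,6)→{5,6,7}; (6,5)→{1,5,9}; (7,2)→{2,7}. Safe: 3, 4, 8, 10. Place at column 3.
Row 3: attacked by (1,6)→{4,6,8}; (2,3)→{2,3,4}; (6,5)→{2,5,8}; (7,2)→{2,6}. Safe: 1, 7, 9, 10. Place at column 1.
Row 4: attacked by (1,6)→{3,6,9}; (2,3)→{1,3,5}; (3,1)→{1,2}; (6,5)→{3,5,7}; (7,2)→{2,5}. Safe: 4, 8, 10. Place at column 10.
Row 5: attacked by (1,6)→{2,6,10}; (2,3)→{3,6}; (3,1)→{1,3}; (4,10)→{9,10}; (6,5)→{4,5,6}; (7,2)→{2,4}. Blocked: 5. Safe: 7, 8. Place at column 8.
Row 8: attacked by (1,6)→{6}; (2,3)→{3,9}; (3,1)→{1,6}; (4,10)→{6,10}; (5,8)→{5,8}; (6,5)→{3,5,7}; (7,2)→{1,2,3}. Safe: 4. Place at column 4.
Row 9: attacked by (1,6)→{6}; (2,3)→{3,10}; (3,1)→{1,7}; (4,10)→{5,10}; (5,8)→{4,8}; (6,5)→{2,5,8}; (7,2)→{2,4}; (8,4)→{3,4,5}. Safe: 9. Place at column 9.
Row 10: attacked by (1,6)→{6}; (2,3)→{3}; (3,1)→{1,8}; (4,10)→{4,10}; (5,8)→{3,8}; (6,5)→{1,5,9}; (7,2)→{2,5}; (8,4)→{2,4,6}; (9,9)→{8,9,10}. Safe: 7. Place at column 7.
Columns [6, 3, 1, 10, 8, 5, 2, 4, 9, 7], r−c [-5, -1, 2, -6, -3, 1, 5, 4, 0, 3], r+c [7, 5, 4, 14, 13, 11, 9, 12, 18, 17] are all distinct, so no two queens attack.

(1,6) (2,3) (3,1) (4,10) (5,8) (6,5) (7,2) (8,4) (9,9) (10,7)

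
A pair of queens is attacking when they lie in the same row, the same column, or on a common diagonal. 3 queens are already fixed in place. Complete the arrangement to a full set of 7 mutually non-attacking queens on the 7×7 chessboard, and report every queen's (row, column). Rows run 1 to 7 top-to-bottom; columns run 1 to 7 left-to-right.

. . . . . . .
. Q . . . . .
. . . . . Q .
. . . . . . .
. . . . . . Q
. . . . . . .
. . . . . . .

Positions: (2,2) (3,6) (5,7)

(1,5) (2,2) (3,6) (4,3) (5,7) (6,4) (7,1)

Row 1: attacked by (2,2)→{1,2,3}; (3,6)→{4,6}; (5,7)→{3,7}. Safe: 5. Place at column 5.
Row 4: attacked by (1,5)→{2,5}; (2,2)→{2,4}; (3,6)→{5,6,7}; (5,7)→{6,7}. Safe: 1, 3. Place at column 3.
Row 6: attacked by (1,5)→{5}; (2,2)→{2,6}; (3,6)→{3,6}; (4,3)→{1,3,5}; (5,7)→{6,7}. Safe: 4. Place at column 4.
Row 7: attacked by (1,5)→{5}; (2,2)→{2,7}; (3,6)→{2,6}; (4,3)→{3,6}; (5,7)→{5,7}; (6,4)→{3,4,5}. Safe: 1. Place at column 1.
Columns [5, 2, 6, 3, 7, 4, 1], r−c [-4, 0, -3, 1, -2, 2, 6], r+c [6, 4, 9, 7, 12, 10, 8] are all distinct, so no two queens attack.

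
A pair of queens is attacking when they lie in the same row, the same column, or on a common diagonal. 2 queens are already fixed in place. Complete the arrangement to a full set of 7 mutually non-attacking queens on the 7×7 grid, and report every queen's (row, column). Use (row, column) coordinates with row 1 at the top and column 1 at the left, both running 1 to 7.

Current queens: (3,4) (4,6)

(1,7) (2,2) (3,4) (4,6) (5,1) (6,3) (7,5)

Row 1: attacked by (3,4)→{2,4,6}; (4,6)→{3,6}. Safe: 1, 5, 7. Place at column 7.
Row 2: attacked by (1,7)→{6,7}; (3,4)→{3,4,5}; (4,6)→{4,6}. Safe: 1, 2. Place at column 2.
Row 5: attacked by (1,7)→{3,7}; (2,2)→{2,5}; (3,4)→{2,4,6}; (4,6)→{5,6,7}. Safe: 1. Place at column 1.
Row 6: attacked by (1,7)→{2,7}; (2,2)→{2,6}; (3,4)→{1,4,7}; (4,6)→{4,6}; (5,1)→{1,2}. Safe: 3, 5. Place at column 3.
Row 7: attacked by (1,7)→{1,7}; (2,2)→{2,7}; (3,4)→{4}; (4,6)→{3,6}; (5,1)→{1,3}; (6,3)→{2,3,4}. Safe: 5. Place at column 5.
Columns [7, 2, 4, 6, 1, 3, 5], r−c [-6, 0, -1, -2, 4, 3, 2], r+c [8, 4, 7, 10, 6, 9, 12] are all distinct, so no two queens attack.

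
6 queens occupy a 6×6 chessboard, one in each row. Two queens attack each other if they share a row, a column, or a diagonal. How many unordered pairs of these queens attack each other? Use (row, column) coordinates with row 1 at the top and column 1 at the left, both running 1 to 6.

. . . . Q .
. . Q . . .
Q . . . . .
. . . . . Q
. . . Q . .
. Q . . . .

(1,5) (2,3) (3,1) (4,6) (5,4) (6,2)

All columns are distinct and no two queens satisfy |Δrow| = |Δcol|, so no pair attacks.

0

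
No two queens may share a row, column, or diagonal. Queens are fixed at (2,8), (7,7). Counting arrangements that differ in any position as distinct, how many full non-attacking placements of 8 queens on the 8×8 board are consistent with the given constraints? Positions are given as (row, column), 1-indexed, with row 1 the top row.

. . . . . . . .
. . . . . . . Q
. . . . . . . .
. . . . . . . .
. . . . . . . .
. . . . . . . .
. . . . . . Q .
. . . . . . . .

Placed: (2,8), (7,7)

2

Branch on row 1: col 2 → 1; col 3 → 0; col 4 → 1; col 5 → 0; col 6 → 0.
Sum: 1 + 0 + 1 + 0 + 0 = 2.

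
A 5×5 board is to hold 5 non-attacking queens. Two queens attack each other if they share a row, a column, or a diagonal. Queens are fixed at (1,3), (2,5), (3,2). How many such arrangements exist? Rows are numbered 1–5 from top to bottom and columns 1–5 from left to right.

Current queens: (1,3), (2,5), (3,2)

Branch on row 4: col 4 → 1.
Sum: 1 = 1.

1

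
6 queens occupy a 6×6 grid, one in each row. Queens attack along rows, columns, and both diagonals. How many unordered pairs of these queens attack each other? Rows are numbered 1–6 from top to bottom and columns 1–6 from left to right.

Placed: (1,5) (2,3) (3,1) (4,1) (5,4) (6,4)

Same column: (3,1)–(4,1) (column 1); (5,4)–(6,4) (column 4).
Same diagonal: (2,3)–(4,1) (|2−4| = |3−1| = 2); (3,1)–(6,4) (|3−6| = |1−4| = 3).
Total attacking pairs: 4.

4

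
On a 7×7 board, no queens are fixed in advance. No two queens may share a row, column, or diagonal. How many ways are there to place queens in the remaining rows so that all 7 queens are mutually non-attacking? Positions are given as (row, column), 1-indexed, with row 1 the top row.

40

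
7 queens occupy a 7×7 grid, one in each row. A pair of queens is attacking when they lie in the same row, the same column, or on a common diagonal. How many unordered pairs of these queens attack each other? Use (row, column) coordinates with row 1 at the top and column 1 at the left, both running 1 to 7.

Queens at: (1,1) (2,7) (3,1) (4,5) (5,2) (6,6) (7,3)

Same column: (1,1)–(3,1) (column 1).
Same diagonal: (1,1)–(6,6) (|1−6| = |1−6| = 5); (2,7)–(4,5) (|2−4| = |7−5| = 2).
Total attacking pairs: 3.

3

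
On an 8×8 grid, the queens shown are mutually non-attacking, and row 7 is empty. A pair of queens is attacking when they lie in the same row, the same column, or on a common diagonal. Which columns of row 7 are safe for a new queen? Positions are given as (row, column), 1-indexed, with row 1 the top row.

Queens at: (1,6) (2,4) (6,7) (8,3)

(1,6) attacks row 7 at column 6.
(2,4) attacks row 7 at column 4.
(6,7) attacks row 7 at column 7 and diagonals 6, 8.
(8,3) attacks row 7 at column 3 and diagonals 2, 4.
Attacked columns: {2, 3, 4, 6, 7, 8}. Safe: {1, 5}.

columns 1, 5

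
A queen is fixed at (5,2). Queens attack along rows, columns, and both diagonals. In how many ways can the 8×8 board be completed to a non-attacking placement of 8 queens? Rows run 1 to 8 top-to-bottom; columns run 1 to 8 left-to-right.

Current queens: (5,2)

8

Branch on row 1: col 1 → 1; col 3 → 0; col 4 → 3; col 5 → 3; col 7 → 0; col 8 → 1.
Sum: 1 + 0 + 3 + 3 + 0 + 1 = 8.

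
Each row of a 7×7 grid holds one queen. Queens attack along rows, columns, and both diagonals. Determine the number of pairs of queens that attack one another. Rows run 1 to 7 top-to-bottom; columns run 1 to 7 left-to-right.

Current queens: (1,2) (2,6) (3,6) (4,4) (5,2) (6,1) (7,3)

Same column: (1,2)–(5,2) (column 2); (2,6)–(3,6) (column 6).
Same diagonal: (2,6)–(4,4) (|2−4| = |6−4| = 2); (5,2)–(6,1) (|5−6| = |2−1| = 1).
Total attacking pairs: 4.

4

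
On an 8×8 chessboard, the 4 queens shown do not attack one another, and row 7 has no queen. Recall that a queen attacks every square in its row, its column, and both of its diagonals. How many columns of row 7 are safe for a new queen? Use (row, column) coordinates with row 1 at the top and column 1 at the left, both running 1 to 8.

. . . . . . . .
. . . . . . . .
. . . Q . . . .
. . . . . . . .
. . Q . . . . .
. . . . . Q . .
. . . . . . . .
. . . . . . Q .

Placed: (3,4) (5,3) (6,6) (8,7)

(3,4) attacks row 7 at column 4 and diagonals 8.
(5,3) attacks row 7 at column 3 and diagonals 1, 5.
(6,6) attacks row 7 at column 6 and diagonals 5, 7.
(8,7) attacks row 7 at column 7 and diagonals 6, 8.
Attacked columns: {1, 3, 4, 5, 6, 7, 8}. Safe: {2}.

1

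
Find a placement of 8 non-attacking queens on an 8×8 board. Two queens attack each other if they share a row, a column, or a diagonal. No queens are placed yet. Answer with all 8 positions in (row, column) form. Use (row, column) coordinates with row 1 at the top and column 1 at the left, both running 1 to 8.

(1,2) (2,8) (3,6) (4,1) (5,3) (6,5) (7,7) (8,4)

Row 1: Safe: 1, 2, 3, 4, 5, 6, 7, 8. Place at column 2.
Row 2: attacked by (1,2)→{1,2,3}. Safe: 4, 5, 6, 7, 8. Place at column 8.
Row 3: attacked by (1,2)→{2,4}; (2,8)→{7,8}. Safe: 1, 3, 5, 6. Place at column 6.
Row 4: attacked by (1,2)→{2,5}; (2,8)→{6,8}; (3,6)→{5,6,7}. Safe: 1, 3, 4. Place at column 1.
Row 5: attacked by (1,2)→{2,6}; (2,8)→{5,8}; (3,6)→{4,6,8}; (4,1)→{1,2}. Safe: 3, 7. Place at column 3.
Row 6: attacked by (1,2)→{2,7}; (2,8)→{4,8}; (3,6)→{3,6}; (4,1)→{1,3}; (5,3)→{2,3,4}. Safe: 5. Place at column 5.
Row 7: attacked by (1,2)→{2,8}; (2,8)→{3,8}; (3,6)→{2,6}; (4,1)→{1,4}; (5,3)→{1,3,5}; (6,5)→{4,5,6}. Safe: 7. Place at column 7.
Row 8: attacked by (1,2)→{2}; (2,8)→{2,8}; (3,6)→{1,6}; (4,1)→{1,5}; (5,3)→{3,6}; (6,5)→{3,5,7}; (7,7)→{6,7,8}. Safe: 4. Place at column 4.
Columns [2, 8, 6, 1, 3, 5, 7, 4], r−c [-1, -6, -3, 3, 2, 1, 0, 4], r+c [3, 10, 9, 5, 8, 11, 14, 12] are all distinct, so no two queens attack.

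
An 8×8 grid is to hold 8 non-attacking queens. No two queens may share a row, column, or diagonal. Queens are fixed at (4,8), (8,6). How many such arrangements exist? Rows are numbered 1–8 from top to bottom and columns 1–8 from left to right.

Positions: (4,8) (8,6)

Branch on row 1: col 1 → 0; col 2 → 0; col 3 → 2; col 4 → 2; col 7 → 0.
Sum: 0 + 0 + 2 + 2 + 0 = 4.

4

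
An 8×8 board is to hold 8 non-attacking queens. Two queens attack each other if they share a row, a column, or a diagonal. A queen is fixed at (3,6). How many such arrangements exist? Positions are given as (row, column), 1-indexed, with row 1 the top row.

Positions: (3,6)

Branch on row 1: col 1 → 0; col 2 → 2; col 3 → 0; col 5 → 1; col 7 → 1.
Sum: 0 + 2 + 0 + 1 + 1 = 4.

4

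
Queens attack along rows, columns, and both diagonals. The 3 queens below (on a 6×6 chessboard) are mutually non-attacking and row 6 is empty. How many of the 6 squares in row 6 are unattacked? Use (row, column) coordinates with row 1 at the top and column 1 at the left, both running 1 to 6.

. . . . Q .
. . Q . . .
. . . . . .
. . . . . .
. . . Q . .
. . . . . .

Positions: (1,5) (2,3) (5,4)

(1,5) attacks row 6 at column 5.
(2,3) attacks row 6 at column 3.
(5,4) attacks row 6 at column 4 and diagonals 3, 5.
Attacked columns: {3, 4, 5}. Safe: {1, 2, 6}.

3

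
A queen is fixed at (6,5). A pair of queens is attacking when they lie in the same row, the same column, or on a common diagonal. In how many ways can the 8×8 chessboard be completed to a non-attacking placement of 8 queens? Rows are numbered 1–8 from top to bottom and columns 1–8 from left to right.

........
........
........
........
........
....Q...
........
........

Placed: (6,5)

Branch on row 1: col 1 → 0; col 2 → 2; col 3 → 2; col 4 → 1; col 6 → 3; col 7 → 2; col 8 → 2.
Sum: 0 + 2 + 2 + 1 + 3 + 2 + 2 = 12.

12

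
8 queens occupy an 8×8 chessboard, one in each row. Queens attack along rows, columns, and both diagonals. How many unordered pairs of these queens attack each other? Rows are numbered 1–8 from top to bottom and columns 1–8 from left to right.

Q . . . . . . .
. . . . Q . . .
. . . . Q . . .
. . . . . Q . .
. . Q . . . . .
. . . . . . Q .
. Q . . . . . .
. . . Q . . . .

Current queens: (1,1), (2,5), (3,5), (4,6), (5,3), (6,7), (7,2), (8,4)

3

Same column: (2,5)–(3,5) (column 5).
Same diagonal: (3,5)–(4,6) (|3−4| = |5−6| = 1); (3,5)–(5,3) (|3−5| = |5−3| = 2).
Total attacking pairs: 3.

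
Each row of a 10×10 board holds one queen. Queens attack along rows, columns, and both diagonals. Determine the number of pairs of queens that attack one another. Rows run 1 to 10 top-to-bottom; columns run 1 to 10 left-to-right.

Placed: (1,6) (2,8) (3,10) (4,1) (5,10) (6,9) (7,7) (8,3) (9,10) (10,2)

Same column: (3,10)–(5,10) (column 10); (3,10)–(9,10) (column 10); (5,10)–(9,10) (column 10).
Same diagonal: (1,6)–(5,10) (|1−5| = |6−10| = 4); (5,10)–(6,9) (|5−6| = |10−9| = 1).
Total attacking pairs: 5.

5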